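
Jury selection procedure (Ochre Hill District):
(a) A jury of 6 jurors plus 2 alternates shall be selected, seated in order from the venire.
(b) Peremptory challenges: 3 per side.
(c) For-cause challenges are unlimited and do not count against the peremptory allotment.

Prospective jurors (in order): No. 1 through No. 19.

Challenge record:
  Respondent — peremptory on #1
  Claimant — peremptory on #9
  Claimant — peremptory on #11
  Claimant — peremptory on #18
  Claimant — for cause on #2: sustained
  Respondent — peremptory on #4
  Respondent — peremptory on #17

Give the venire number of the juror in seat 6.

Removed: #1, #2, #4, #9, #11, #17, #18.
Filling seats in venire order through position 6: #3, #5, #6, #7, #8, #10.
So seat 6 is #10.

10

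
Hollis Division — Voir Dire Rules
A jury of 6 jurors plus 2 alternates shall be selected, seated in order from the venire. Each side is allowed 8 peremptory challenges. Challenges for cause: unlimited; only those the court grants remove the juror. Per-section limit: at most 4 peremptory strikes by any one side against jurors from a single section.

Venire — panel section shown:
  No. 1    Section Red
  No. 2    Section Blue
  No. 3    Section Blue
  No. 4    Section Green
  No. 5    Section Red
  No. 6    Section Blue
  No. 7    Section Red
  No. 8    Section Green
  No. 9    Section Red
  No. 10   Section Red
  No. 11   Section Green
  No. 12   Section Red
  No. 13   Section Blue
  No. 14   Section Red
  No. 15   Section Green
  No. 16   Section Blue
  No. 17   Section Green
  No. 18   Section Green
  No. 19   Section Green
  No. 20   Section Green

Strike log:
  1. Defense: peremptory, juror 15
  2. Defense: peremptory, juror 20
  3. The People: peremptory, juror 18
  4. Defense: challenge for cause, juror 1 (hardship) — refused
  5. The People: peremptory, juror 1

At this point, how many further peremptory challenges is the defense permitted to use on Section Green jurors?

2

Defense peremptories so far: #15, #20 — 2 of 8 used, 6 left overall.
Against Section Green: #15, #20 — 2 used; per-section cap 4 leaves 2.
Binding limit: min(6, 2) = 2.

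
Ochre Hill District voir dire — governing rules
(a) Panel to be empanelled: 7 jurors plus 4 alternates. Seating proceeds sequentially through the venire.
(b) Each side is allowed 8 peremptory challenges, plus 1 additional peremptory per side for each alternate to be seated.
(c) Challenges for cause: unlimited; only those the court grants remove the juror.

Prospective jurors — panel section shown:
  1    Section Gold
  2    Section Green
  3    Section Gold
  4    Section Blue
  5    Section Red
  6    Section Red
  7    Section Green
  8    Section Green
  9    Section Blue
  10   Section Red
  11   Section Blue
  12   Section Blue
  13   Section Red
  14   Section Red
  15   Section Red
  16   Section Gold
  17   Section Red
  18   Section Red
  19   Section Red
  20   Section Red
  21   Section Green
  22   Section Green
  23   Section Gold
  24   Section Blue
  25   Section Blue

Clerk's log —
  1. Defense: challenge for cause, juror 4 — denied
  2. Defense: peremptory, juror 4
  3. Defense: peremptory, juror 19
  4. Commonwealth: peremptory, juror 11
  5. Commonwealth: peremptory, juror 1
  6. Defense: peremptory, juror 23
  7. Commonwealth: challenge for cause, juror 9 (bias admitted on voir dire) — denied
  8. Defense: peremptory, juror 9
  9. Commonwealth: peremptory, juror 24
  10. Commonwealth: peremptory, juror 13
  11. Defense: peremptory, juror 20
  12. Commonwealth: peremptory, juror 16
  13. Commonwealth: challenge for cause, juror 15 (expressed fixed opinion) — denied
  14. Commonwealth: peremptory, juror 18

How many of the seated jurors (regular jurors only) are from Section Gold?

1

Removed: #1, #4, #9, #11, #13, #16, #18, #19, #20, #23, #24.
Seated jurors 1–7: #2, #3, #5, #6, #7, #8, #10 (alternates #12, #14, #15, #17 not counted).
Of those, in Section Gold: #3 → 1.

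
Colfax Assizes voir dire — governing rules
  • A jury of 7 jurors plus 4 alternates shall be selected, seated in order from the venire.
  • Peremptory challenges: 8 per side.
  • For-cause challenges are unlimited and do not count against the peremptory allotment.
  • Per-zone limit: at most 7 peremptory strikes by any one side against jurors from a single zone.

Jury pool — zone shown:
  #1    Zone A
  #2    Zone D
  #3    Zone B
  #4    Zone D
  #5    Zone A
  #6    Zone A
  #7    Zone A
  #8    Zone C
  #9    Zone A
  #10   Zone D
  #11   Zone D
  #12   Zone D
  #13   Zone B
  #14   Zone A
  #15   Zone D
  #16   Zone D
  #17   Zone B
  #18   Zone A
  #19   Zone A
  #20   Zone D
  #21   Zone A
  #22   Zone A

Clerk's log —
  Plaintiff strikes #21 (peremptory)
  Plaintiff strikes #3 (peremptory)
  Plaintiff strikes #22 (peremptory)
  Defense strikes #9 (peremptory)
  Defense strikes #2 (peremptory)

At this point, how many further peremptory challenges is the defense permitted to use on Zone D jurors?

Defense peremptories so far: #9, #2 — 2 of 8 used, 6 left overall.
Against Zone D: #2 — 1 used; per-zone cap 7 leaves 6.
Binding limit: min(6, 6) = 6.

6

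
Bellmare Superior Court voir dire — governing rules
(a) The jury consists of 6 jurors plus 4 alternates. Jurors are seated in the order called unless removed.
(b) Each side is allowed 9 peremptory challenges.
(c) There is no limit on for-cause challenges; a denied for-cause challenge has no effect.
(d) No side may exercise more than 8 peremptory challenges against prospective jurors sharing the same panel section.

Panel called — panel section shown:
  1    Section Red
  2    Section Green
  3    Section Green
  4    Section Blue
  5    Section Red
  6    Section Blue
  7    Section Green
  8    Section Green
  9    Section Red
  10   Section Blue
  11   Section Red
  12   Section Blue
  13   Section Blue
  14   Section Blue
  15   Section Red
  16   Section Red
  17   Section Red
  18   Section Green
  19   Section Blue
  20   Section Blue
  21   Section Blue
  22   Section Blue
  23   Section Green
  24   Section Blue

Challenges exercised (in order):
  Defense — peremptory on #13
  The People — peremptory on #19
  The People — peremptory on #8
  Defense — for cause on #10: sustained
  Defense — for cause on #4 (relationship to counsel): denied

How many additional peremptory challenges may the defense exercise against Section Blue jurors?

7

Defense peremptories so far: #13 — 1 of 9 used, 8 left overall.
Against Section Blue: #13 — 1 used; per-section cap 8 leaves 7.
Binding limit: min(8, 7) = 7.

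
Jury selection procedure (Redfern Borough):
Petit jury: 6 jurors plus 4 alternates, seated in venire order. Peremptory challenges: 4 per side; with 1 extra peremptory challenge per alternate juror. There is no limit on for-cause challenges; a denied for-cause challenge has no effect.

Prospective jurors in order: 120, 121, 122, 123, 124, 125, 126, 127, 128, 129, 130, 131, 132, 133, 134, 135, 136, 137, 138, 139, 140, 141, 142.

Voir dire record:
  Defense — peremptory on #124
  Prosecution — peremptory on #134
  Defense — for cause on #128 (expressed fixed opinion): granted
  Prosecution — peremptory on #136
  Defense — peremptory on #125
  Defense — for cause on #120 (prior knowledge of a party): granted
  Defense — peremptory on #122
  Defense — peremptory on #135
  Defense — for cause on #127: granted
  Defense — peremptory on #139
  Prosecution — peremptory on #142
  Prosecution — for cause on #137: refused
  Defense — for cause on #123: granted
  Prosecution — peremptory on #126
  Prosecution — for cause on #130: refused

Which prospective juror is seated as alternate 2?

Removed: #120, #122, #123, #124, #125, #126, #127, #128, #134, #135, #136, #139, #142. (#130, #137 stay — for-cause denied.)
Seating in order: seats 1–6 → #121, #129, #130, #131, #132, #133; alternates → #137, #138, #140, #141.
So alternate 2 is #138.

138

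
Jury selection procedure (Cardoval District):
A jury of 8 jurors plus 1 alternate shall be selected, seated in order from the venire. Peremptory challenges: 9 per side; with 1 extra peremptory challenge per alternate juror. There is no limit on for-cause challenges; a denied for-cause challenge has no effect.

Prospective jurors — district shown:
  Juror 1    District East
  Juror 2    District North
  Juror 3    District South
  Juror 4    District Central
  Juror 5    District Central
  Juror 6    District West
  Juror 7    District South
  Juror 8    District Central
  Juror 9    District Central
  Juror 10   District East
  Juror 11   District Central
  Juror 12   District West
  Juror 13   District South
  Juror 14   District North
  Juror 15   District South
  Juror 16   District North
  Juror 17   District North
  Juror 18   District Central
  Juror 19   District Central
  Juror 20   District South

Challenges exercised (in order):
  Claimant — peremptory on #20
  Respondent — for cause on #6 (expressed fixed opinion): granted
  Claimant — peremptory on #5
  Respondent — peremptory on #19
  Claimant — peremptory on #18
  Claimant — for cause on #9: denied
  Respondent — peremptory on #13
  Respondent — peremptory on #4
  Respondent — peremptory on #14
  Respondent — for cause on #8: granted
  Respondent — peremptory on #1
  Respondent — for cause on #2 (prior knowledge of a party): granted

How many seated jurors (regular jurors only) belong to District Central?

Removed: #1, #2, #4, #5, #6, #8, #13, #14, #18, #19, #20.
Seated jurors 1–8: #3, #7, #9, #10, #11, #12, #15, #16 (alternates #17 not counted).
Of those, in District Central: #9, #11 → 2.

2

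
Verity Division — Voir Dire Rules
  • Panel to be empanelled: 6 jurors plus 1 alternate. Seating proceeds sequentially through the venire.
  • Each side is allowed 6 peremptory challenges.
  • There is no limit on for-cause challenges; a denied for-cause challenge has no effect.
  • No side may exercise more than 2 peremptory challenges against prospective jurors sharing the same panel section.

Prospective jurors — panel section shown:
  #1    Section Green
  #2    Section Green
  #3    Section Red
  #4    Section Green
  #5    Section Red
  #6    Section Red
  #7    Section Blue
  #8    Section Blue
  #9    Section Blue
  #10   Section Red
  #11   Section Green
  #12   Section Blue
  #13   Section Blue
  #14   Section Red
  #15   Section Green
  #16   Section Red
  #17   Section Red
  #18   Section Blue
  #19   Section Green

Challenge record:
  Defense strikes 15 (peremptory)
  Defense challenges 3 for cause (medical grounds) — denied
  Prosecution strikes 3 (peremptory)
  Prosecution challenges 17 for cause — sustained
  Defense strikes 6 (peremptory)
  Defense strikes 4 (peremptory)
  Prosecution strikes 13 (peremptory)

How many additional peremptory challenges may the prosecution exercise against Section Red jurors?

Prosecution peremptories so far: #3, #13 — 2 of 6 used, 4 left overall.
Against Section Red: #3 — 1 used; per-section cap 2 leaves 1.
Binding limit: min(4, 1) = 1.

1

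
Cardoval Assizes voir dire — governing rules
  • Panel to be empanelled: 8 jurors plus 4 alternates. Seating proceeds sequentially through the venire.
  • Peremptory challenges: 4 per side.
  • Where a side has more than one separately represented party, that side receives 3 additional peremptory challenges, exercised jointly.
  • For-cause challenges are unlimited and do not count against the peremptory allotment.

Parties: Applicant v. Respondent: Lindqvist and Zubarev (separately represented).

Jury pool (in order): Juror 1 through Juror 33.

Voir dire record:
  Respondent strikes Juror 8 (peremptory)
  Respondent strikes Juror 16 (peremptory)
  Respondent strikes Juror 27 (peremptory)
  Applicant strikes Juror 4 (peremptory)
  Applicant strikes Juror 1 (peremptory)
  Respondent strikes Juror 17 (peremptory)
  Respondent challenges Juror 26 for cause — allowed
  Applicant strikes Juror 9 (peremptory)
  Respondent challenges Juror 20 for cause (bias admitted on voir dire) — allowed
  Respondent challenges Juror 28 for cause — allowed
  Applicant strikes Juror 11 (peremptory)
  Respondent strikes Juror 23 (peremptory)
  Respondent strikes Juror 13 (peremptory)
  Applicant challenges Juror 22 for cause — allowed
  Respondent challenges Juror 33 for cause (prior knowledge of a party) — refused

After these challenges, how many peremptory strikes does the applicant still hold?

0

Applicant allotment: 4.
Applicant peremptories used: #4, #1, #9, #11 — 4 (the for-cause on #22 doesn't count).
Remaining: 4 − 4 = 0.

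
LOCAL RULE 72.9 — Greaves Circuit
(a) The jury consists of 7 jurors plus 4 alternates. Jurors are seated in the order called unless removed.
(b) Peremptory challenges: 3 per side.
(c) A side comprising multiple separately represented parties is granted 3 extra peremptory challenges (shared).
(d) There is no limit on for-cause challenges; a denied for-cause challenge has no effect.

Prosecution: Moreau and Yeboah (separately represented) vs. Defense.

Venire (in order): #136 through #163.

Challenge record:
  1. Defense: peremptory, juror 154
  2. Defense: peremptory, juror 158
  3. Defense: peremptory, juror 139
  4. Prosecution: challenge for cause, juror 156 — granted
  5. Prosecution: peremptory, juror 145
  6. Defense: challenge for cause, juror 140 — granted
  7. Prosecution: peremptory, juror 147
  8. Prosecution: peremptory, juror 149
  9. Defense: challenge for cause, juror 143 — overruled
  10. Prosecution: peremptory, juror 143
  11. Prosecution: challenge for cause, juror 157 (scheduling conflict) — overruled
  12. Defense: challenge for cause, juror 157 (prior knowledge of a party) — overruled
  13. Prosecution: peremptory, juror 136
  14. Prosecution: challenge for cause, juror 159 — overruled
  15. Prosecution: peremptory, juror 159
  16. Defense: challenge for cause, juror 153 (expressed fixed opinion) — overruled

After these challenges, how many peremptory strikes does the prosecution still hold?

0

Prosecution allotment: 3 base + 3 multi-party = 6.
Prosecution peremptories used: #145, #147, #149, #143, #136, #159 — 6 (for-cause on #156, #157, #159 don't count).
Remaining: 6 − 6 = 0.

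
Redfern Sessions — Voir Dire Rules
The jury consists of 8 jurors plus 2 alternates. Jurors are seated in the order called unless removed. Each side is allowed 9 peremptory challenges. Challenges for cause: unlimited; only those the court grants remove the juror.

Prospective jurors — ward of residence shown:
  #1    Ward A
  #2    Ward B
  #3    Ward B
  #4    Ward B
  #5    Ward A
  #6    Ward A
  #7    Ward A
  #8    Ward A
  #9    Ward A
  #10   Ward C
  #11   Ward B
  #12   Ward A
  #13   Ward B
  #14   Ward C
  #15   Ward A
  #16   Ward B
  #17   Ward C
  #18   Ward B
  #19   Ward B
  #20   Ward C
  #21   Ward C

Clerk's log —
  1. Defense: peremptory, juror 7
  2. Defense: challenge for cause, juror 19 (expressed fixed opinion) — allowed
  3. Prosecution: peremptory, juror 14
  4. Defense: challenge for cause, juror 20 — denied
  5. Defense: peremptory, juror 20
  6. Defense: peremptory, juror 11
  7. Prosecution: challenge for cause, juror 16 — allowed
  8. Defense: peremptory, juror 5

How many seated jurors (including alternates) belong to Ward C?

Removed: #5, #7, #11, #14, #16, #19, #20.
Seated (10 incl. alternates): #1, #2, #3, #4, #6, #8, #9, #10, #12, #13.
Of those, in Ward C: #10 → 1.

1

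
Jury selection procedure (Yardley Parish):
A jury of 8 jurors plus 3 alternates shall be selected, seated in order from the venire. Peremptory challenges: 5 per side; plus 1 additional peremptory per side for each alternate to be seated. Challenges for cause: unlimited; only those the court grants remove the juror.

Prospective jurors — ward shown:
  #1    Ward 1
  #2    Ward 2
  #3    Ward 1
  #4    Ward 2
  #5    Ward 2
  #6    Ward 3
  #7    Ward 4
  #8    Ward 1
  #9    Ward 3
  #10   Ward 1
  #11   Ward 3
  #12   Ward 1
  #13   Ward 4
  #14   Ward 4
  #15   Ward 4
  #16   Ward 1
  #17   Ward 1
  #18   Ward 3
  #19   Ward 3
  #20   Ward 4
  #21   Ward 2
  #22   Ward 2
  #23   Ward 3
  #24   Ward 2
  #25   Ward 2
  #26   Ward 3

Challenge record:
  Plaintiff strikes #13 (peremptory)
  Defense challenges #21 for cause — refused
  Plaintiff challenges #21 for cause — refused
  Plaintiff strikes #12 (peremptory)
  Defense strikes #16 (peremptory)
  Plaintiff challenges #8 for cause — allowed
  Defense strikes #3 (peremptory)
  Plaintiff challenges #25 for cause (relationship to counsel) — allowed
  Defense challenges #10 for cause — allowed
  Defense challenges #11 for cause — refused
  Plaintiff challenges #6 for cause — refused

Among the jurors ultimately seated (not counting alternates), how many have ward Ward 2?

Removed: #3, #8, #10, #12, #13, #16, #25.
Seated jurors 1–8: #1, #2, #4, #5, #6, #7, #9, #11 (alternates #14, #15, #17 not counted).
Of those, in Ward 2: #2, #4, #5 → 3.

3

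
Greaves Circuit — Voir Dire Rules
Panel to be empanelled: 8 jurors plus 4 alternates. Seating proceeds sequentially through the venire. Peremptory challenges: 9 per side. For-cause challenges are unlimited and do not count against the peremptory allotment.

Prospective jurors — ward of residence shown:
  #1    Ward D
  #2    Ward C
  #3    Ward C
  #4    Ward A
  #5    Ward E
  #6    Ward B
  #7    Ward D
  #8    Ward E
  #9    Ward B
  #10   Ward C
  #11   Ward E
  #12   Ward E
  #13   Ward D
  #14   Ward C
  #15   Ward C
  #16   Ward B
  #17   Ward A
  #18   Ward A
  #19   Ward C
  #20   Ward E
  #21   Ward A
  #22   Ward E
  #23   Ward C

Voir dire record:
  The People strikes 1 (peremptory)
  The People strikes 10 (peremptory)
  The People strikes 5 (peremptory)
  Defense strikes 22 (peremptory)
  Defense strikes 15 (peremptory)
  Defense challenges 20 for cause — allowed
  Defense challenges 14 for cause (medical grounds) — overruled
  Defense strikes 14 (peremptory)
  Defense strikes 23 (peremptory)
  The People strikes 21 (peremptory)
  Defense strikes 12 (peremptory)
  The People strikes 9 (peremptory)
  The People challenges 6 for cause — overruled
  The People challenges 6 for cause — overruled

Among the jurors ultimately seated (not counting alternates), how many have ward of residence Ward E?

Removed: #1, #5, #9, #10, #12, #14, #15, #20, #21, #22, #23.
Seated jurors 1–8: #2, #3, #4, #6, #7, #8, #11, #13 (alternates #16, #17, #18, #19 not counted).
Of those, in Ward E: #8, #11 → 2.

2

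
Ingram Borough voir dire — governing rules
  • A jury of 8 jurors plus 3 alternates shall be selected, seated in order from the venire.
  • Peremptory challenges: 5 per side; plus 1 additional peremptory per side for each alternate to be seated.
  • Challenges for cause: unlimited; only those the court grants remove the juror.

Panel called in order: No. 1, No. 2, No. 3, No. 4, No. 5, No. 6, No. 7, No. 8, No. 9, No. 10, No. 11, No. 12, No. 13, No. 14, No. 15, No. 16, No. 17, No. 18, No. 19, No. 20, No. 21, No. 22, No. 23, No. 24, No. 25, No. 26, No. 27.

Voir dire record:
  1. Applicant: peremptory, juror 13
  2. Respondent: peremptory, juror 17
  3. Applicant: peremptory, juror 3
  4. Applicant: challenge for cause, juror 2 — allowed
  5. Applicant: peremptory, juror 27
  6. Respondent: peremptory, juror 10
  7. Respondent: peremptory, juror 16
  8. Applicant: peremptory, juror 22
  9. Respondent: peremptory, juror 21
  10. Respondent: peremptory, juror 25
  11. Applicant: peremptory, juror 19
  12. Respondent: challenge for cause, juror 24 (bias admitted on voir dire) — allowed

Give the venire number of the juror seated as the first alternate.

Removed: #2, #3, #10, #13, #16, #17, #19, #21, #22, #24, #25, #27.
Seating in order: seats 1–8 → #1, #4, #5, #6, #7, #8, #9, #11; alternates → #12, #14, #15.
So alternate 1 is #12.

12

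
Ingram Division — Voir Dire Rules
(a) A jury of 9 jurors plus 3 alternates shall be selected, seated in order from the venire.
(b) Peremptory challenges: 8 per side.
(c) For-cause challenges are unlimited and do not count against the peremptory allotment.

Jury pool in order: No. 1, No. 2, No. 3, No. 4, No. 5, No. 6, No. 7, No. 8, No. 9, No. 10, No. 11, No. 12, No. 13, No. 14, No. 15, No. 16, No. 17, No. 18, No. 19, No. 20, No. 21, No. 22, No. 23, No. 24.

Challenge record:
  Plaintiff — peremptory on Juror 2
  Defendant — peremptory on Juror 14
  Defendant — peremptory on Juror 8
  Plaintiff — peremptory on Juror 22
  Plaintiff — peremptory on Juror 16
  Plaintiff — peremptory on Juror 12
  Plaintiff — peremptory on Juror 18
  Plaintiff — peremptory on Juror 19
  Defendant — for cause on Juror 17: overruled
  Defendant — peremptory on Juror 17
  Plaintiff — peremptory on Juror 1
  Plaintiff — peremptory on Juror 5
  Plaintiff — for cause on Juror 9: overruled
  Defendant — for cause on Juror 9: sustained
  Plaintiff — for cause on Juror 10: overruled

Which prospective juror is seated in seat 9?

20

Removed: #1, #2, #5, #8, #9, #12, #14, #16, #17, #18, #19, #22. (#10 stays — for-cause denied.)
Filling seats in venire order through position 9: #3, #4, #6, #7, #10, #11, #13, #15, #20.
So seat 9 is #20.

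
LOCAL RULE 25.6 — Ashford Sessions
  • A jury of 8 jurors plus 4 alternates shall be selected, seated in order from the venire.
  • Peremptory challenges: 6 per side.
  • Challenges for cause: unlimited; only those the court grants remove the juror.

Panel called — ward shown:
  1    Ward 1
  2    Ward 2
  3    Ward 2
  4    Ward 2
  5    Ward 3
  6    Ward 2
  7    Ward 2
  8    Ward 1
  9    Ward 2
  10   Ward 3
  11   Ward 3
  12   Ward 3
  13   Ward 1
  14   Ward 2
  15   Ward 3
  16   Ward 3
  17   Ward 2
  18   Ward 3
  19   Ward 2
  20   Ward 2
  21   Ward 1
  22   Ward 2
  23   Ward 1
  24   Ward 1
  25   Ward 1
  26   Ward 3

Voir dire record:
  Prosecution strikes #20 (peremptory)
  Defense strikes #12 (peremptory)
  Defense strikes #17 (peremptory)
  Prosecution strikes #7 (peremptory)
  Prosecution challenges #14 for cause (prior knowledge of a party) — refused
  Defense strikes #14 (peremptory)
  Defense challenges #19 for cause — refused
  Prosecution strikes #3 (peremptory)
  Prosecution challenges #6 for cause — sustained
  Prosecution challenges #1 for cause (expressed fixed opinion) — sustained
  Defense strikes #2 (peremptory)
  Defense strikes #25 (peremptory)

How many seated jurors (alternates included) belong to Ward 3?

Removed: #1, #2, #3, #6, #7, #12, #14, #17, #20, #25.
Seated (12 incl. alternates): #4, #5, #8, #9, #10, #11, #13, #15, #16, #18, #19, #21.
Of those, in Ward 3: #5, #10, #11, #15, #16, #18 → 6.

6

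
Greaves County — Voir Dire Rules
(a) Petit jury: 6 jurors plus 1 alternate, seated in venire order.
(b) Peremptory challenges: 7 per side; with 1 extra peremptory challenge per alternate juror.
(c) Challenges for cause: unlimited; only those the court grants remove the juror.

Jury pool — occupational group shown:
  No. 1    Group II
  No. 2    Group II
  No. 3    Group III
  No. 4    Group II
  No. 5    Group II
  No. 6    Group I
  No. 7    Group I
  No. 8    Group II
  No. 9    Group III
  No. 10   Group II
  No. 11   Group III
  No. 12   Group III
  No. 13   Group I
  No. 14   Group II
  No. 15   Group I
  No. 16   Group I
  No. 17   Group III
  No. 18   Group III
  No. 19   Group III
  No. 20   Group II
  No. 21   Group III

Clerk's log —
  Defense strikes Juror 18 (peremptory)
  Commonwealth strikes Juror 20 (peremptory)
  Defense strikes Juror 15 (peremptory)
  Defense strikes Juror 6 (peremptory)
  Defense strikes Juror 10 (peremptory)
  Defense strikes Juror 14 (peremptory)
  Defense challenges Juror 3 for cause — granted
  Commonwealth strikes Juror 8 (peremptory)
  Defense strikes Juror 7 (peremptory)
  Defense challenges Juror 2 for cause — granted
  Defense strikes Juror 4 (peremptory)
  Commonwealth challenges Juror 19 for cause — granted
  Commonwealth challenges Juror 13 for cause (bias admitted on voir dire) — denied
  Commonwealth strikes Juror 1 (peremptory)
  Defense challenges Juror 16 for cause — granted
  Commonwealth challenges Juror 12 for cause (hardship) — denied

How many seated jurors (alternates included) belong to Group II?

Removed: #1, #2, #3, #4, #6, #7, #8, #10, #14, #15, #16, #18, #19, #20.
Seated (7 incl. alternates): #5, #9, #11, #12, #13, #17, #21.
Of those, in Group II: #5 → 1.

1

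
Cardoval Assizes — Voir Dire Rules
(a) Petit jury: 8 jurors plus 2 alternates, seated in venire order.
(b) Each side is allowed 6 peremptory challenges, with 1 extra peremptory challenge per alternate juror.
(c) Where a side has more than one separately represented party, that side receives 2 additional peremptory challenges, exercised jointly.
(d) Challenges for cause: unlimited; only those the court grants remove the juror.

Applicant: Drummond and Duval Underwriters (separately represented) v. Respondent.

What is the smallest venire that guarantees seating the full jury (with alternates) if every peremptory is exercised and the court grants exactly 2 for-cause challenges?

30

Seats to fill: 8 + 2 alternates = 10.
Peremptories — Applicant: 6 + 1×2 + 2 = 10; Respondent: 6 + 1×2 = 8; total 18.
For-cause removals: 2.
Minimum venire: 10 + 18 + 2 = 30.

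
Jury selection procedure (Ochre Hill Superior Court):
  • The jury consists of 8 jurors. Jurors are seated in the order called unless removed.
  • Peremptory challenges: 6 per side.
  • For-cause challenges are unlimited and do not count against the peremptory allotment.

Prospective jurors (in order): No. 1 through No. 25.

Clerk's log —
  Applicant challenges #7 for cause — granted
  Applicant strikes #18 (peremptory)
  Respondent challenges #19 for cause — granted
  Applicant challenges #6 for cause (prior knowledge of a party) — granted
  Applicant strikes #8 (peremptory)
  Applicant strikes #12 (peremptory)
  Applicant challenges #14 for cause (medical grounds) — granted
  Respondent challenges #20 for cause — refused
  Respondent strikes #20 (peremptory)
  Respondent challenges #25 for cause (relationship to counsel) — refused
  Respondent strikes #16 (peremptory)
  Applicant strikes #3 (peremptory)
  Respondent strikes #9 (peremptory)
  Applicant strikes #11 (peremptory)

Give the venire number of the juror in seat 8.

Removed: #3, #6, #7, #8, #9, #11, #12, #14, #16, #18, #19, #20. (#25 stays — for-cause denied.)
Filling seats in venire order through position 8: #1, #2, #4, #5, #10, #13, #15, #17.
So seat 8 is #17.

17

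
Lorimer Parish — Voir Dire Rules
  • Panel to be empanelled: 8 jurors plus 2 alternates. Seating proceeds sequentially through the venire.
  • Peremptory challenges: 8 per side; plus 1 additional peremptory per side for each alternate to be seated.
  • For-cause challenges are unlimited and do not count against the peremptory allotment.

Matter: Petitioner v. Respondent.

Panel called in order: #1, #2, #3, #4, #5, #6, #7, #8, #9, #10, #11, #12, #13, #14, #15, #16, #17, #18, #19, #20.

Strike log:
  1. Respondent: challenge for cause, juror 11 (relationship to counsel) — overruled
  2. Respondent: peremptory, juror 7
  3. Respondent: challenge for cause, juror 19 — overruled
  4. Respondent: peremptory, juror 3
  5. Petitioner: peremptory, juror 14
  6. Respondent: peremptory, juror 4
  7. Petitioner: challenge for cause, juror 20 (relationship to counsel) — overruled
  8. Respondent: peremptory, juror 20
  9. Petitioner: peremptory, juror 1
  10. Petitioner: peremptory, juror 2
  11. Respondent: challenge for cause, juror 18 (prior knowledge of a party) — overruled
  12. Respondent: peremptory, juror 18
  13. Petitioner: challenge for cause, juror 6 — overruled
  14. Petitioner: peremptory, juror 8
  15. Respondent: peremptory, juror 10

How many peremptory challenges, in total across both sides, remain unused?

10

Petitioner allotment: 8 base + 1 × 2 alternates = 10. Respondent allotment: 8 base + 1 × 2 alternates = 10.
Petitioner peremptories used: #14, #1, #2, #8 — 4 (for-cause on #20, #6 don't count).
Respondent peremptories used: #7, #3, #4, #20, #18, #10 — 6 (for-cause on #11, #19, #18 don't count).
Remaining: (10 − 4) + (10 − 6) = 10.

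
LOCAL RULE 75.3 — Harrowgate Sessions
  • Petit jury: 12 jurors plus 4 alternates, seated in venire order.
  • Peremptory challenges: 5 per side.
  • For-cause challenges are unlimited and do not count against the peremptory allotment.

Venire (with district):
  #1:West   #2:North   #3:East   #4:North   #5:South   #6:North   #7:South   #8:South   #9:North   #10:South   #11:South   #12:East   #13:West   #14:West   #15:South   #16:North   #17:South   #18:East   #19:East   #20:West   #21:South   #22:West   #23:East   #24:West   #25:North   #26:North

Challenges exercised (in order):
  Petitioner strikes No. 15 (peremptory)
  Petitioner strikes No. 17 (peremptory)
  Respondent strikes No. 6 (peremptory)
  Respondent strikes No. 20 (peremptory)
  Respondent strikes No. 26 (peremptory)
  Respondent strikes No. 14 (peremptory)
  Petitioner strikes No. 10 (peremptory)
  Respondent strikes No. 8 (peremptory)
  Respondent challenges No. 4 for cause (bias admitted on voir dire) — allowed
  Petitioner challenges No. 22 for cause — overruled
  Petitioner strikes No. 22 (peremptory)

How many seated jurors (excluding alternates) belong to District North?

Removed: #4, #6, #8, #10, #14, #15, #17, #20, #22, #26.
Seated jurors 1–12: #1, #2, #3, #5, #7, #9, #11, #12, #13, #16, #18, #19 (alternates #21, #23, #24, #25 not counted).
Of those, in District North: #2, #9, #16 → 3.

3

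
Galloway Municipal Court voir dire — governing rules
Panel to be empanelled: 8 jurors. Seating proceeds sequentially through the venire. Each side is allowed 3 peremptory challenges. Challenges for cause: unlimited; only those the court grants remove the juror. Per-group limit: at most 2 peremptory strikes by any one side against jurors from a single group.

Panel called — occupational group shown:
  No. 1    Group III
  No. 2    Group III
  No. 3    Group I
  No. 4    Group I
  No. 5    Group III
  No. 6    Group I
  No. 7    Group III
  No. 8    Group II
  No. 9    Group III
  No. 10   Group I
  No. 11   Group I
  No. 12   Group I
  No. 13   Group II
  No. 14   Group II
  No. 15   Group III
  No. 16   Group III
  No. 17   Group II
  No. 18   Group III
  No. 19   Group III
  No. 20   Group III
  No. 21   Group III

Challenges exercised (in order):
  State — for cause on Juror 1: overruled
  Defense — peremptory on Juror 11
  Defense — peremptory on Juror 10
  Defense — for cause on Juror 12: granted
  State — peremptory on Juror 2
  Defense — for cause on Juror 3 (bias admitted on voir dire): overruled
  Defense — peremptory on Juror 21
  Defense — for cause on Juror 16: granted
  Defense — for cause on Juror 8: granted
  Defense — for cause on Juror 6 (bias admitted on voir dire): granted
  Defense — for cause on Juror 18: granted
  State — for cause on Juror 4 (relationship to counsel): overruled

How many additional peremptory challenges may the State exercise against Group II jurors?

State peremptories so far: #2 — 1 of 3 used, 2 left overall.
Against Group II: none yet — per-group cap 2 leaves 2.
Binding limit: min(2, 2) = 2.

2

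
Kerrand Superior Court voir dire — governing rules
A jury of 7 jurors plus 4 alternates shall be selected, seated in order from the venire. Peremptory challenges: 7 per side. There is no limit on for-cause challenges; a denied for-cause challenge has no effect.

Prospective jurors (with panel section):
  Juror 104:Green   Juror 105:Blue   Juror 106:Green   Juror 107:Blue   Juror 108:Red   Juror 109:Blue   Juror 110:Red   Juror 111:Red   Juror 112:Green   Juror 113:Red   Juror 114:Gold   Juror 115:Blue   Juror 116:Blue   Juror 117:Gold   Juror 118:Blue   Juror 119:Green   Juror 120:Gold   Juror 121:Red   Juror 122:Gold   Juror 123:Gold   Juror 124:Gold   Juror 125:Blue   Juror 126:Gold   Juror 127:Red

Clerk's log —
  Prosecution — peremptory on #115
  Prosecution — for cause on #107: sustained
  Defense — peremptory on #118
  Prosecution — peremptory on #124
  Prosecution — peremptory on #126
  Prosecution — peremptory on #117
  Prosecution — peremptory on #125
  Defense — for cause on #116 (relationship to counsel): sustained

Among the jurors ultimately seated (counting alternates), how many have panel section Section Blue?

2

Removed: #107, #115, #116, #117, #118, #124, #125, #126.
Seated (11 incl. alternates): #104, #105, #106, #108, #109, #110, #111, #112, #113, #114, #119.
Of those, in Section Blue: #105, #109 → 2.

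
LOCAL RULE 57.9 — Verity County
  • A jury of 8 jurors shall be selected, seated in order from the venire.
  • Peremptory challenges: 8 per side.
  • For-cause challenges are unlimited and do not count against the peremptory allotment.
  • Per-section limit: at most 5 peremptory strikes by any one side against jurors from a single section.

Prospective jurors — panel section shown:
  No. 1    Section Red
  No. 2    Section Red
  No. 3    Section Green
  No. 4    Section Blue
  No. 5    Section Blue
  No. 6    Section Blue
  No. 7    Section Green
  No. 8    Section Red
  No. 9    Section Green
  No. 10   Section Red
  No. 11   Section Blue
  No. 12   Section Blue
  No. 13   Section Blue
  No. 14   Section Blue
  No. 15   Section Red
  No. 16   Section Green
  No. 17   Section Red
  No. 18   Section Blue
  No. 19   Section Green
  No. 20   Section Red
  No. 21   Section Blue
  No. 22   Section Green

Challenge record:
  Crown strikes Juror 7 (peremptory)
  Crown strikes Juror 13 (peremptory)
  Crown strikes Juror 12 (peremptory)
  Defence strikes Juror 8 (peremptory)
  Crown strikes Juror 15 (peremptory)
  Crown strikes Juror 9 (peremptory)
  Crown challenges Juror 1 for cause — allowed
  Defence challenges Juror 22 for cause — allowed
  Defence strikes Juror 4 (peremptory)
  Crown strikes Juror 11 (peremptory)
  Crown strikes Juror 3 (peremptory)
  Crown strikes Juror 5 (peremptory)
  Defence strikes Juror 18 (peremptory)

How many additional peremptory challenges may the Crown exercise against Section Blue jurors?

Crown peremptories so far: #7, #13, #12, #15, #9, #11, #3, #5 — 8 of 8 used, 0 left overall.
Against Section Blue: #13, #12, #11, #5 — 4 used; per-section cap 5 leaves 1.
Binding limit: min(0, 1) = 0.

0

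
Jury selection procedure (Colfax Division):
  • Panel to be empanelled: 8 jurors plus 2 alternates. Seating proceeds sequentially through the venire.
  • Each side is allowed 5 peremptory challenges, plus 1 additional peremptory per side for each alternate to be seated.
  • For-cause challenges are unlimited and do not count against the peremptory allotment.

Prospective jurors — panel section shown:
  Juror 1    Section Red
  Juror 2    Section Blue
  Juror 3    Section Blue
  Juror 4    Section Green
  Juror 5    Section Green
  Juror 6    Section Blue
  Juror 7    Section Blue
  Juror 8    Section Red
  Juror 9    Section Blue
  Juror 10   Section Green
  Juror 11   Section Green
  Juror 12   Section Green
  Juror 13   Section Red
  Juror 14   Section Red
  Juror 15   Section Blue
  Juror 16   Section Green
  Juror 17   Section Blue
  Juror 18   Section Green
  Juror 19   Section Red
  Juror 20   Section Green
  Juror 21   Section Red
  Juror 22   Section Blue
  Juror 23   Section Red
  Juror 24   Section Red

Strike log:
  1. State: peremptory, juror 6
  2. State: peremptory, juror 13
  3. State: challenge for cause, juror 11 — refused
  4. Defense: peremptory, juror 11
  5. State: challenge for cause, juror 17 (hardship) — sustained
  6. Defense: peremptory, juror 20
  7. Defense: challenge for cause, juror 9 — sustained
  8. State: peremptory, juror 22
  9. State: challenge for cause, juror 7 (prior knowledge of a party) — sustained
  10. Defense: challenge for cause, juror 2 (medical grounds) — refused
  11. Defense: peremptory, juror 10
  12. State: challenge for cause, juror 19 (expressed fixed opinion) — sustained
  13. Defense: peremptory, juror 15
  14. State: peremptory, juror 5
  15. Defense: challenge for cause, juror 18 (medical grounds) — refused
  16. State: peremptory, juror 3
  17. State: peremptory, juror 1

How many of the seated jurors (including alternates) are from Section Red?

Removed: #1, #3, #5, #6, #7, #9, #10, #11, #13, #15, #17, #19, #20, #22.
Seated (10 incl. alternates): #2, #4, #8, #12, #14, #16, #18, #21, #23, #24.
Of those, in Section Red: #8, #14, #21, #23, #24 → 5.

5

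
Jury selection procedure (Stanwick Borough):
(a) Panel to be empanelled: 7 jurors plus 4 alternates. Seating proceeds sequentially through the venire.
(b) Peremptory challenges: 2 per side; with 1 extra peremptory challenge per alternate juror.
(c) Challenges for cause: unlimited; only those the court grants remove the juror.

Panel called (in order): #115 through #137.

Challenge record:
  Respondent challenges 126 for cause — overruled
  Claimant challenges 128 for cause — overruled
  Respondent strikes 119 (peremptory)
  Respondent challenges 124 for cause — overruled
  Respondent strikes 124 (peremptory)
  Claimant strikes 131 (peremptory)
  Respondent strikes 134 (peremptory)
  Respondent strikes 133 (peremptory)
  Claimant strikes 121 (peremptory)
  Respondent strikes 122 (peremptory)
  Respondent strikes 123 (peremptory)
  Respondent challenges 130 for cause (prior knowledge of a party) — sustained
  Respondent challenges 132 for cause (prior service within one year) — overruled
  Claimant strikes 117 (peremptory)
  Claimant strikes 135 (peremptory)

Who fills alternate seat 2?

129

Removed: #117, #119, #121, #122, #123, #124, #130, #131, #133, #134, #135. (#126, #128, #132 stay — for-cause denied.)
Filling seats in venire order through position 9: #115, #116, #118, #120, #125, #126, #127, #128, #129.
So alternate 2 is #129.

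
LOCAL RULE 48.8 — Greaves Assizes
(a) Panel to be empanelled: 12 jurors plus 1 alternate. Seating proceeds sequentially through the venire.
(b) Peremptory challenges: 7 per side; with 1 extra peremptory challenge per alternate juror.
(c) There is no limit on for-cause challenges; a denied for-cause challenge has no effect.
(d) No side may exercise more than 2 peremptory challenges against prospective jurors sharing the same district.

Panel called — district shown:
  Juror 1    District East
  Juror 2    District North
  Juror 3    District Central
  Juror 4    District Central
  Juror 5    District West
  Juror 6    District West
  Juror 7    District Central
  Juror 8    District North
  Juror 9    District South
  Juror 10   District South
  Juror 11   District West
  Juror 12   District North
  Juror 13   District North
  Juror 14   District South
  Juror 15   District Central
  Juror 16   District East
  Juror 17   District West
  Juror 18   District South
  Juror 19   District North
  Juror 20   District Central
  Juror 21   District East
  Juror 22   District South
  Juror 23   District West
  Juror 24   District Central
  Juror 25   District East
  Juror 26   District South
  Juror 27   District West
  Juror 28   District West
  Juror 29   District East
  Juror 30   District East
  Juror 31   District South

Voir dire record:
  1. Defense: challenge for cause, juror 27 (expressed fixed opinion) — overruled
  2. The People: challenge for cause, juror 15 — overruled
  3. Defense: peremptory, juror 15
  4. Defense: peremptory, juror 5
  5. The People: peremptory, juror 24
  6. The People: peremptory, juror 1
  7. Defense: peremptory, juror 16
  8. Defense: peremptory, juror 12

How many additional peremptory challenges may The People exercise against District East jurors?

1

The People peremptories so far: #24, #1 — 2 of 8 used, 6 left overall.
Against District East: #1 — 1 used; per-district cap 2 leaves 1.
Binding limit: min(6, 1) = 1.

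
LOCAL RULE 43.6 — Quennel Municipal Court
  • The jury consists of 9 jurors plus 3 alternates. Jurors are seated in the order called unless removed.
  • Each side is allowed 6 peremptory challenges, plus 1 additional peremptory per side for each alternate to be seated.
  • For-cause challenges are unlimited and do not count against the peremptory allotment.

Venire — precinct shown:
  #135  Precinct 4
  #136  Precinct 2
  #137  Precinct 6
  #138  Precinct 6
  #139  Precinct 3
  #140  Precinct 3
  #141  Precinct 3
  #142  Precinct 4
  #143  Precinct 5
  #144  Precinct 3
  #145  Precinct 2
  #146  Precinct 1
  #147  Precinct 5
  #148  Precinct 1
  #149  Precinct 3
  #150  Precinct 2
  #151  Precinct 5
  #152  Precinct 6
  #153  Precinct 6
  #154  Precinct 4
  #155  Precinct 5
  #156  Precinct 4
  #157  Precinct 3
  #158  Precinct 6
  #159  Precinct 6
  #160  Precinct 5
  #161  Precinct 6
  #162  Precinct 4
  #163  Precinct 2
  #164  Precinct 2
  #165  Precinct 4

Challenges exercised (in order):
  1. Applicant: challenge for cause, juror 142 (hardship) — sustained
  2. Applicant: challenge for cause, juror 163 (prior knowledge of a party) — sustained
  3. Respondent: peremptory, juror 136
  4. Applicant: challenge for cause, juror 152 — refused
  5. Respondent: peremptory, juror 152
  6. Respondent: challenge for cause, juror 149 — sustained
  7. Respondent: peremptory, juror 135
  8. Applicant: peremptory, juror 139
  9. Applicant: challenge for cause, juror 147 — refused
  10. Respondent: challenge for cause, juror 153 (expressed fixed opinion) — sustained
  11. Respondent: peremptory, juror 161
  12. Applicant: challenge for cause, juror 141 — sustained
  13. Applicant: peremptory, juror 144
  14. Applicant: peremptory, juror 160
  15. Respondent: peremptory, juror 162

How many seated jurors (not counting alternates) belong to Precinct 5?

2

Removed: #135, #136, #139, #141, #142, #144, #149, #152, #153, #160, #161, #162, #163.
Seated jurors 1–9: #137, #138, #140, #143, #145, #146, #147, #148, #150 (alternates #151, #154, #155 not counted).
Of those, in Precinct 5: #143, #147 → 2.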